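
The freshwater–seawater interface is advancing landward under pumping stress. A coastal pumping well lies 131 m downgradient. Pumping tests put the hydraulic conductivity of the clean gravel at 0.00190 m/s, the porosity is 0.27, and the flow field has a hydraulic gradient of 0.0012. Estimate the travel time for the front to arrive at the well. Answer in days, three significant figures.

180 days

K = 0.00190 m/s × 86400 s/d = 164.2 m/d
Specific discharge q = 164.2 × 0.0012 = 0.1970 m/d
v_s = q/n_e = 0.1970/0.27 = 0.7296 m/d
t = L / v = 131 / 0.7296 = 179.6 d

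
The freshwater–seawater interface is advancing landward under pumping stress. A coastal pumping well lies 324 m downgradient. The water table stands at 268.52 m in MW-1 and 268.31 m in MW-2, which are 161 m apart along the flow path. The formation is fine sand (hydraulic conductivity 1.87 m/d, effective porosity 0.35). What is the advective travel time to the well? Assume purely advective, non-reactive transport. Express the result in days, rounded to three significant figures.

46500 days

Hydraulic gradient i = (268.52 − 268.31) / 161 = 0.21 / 161 = 0.001304
Darcy flux q = K·i = 1.87 × 0.001304 = 0.002439 m/d
v_s = q/n_e = 0.002439/0.35 = 0.006969 m/d
t = L / v = 324 / 0.006969 = 46490 d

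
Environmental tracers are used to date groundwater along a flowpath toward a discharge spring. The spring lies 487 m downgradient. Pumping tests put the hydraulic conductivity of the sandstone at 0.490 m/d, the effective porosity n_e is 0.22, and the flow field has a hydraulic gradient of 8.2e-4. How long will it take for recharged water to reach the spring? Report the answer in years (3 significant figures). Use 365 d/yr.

731 years

Specific discharge q = 0.490 × 8.2e-4 = 4.018e-4 m/d
v = Ki/n = 0.490·8.2e-4/0.22 = 0.001826 m/d
t = L / v = 487 / 0.001826 = 266700 d
   = 266700 / 365 = 731 yr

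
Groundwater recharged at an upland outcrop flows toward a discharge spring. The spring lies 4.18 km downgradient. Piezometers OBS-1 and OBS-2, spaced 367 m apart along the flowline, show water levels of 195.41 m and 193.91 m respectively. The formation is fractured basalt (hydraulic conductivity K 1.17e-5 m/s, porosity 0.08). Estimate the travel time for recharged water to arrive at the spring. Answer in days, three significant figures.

Hydraulic gradient i = (195.41 − 193.91) / 367 = 1.50 / 367 = 0.004087
K = 1.17e-5 m/s × 86400 s/d = 1.011 m/d
q = Ki = 1.011 × 0.004087 = 0.004132 m/d
Seepage velocity v = q / n = 0.004132 / 0.08 = 0.05165 m/d
L = 4.18 km = 4180 m
t = L / v = 4180 / 0.05165 = 80940 d

80900 days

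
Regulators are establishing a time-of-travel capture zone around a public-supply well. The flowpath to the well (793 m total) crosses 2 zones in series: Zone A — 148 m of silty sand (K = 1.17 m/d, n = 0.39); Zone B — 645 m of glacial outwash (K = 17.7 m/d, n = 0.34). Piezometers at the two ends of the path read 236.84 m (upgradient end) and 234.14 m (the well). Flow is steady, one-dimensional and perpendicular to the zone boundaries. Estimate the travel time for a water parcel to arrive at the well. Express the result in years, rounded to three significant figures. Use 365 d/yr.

45.8 years

Total head drop ΔH = 236.84 − 234.14 = 2.70 m
Continuity: the same q passes through each zone, so ΔH = q·Σ(L_j/K_j) — the zones act as resistances in series.
Σ(L/K) = 148/1.17 + 645/17.7 = 126.5 + 36.44 = 162.9 d
q = ΔH / Σ(L/K) = 2.70 / 162.9 = 0.01657 m/d (same in every zone)
Zone A: v = q/n = 0.01657/0.39 = 0.04249 m/d → t_A = 148/0.04249 = 3483 d
Zone B: v = q/n = 0.01657/0.34 = 0.04874 m/d → t_B = 645/0.04874 = 13230 d
Total t = 3483 + 13230 = 16720 d
   = 16720 / 365 = 45.8 yr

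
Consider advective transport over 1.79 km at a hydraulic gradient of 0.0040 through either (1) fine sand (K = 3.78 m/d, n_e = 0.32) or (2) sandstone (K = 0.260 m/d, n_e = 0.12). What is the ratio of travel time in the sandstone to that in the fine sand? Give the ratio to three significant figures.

5.45

Unit 1 (fine sand): v = 3.78×0.0040/0.32 = 0.04725 m/d, t = 1790/0.04725 = 37880 d
Unit 2 (sandstone): v = 0.260×0.0040/0.12 = 0.008667 m/d, t = 1790/0.008667 = 206500 d
t(sandstone) / t(fine sand) = 206500/37880 = 5.45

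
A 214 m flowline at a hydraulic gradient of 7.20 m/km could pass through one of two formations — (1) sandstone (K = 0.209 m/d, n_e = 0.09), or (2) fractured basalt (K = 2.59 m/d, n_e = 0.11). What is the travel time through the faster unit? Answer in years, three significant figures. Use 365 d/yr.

3.46 years

Unit 1 (sandstone): v = 0.209×0.0072/0.09 = 0.01672 m/d, t = 214/0.01672 = 12800 d
Unit 2 (fractured basalt): v = 2.59×0.0072/0.11 = 0.1695 m/d, t = 214/0.1695 = 1262 d
Faster: 1262 d / 365 = 3.46 yr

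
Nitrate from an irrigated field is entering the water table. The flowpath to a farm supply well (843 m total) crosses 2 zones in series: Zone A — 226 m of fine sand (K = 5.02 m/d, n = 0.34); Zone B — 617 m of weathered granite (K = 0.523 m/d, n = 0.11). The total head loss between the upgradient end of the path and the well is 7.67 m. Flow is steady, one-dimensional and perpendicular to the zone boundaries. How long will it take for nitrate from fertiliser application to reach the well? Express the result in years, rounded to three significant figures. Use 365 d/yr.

Steady 1-D flow in series ⇒ the Darcy flux q is identical in every zone and the zone head losses add (resistances L/K in series).
Σ(L/K) = 226/5.02 + 617/0.523 = 45.02 + 1180 = 1225 d
q = ΔH / Σ(L/K) = 7.67 / 1225 = 0.006262 m/d (same in every zone)
Zone A: v = q/n = 0.006262/0.34 = 0.01842 m/d → t_A = 226/0.01842 = 12270 d
Zone B: v = q/n = 0.006262/0.11 = 0.05693 m/d → t_B = 617/0.05693 = 10840 d
Total t = 12270 + 10840 = 23110 d
   = 23110 / 365 = 63.3 yr

63.3 years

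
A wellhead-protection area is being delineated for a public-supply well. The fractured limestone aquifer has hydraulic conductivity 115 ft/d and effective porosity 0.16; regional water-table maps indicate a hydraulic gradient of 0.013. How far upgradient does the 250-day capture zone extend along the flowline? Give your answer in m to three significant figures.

712 m

K = 115 ft/d × 0.3048 = 35.05 m/d
Darcy flux q = K·i = 35.05 × 0.013 = 0.4557 m/d
v = Ki/n = 35.05·0.013/0.16 = 2.848 m/d
L = v × T = 2.848 × 250 = 712.0 m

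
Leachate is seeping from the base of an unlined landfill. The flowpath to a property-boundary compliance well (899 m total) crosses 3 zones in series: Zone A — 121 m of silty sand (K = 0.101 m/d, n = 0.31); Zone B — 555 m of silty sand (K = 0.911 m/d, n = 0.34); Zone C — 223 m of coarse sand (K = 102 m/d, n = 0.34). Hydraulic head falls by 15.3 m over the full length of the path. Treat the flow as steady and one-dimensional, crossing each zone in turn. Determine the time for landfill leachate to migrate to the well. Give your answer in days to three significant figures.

Continuity: the same q passes through each zone, so ΔH = q·Σ(L_j/K_j) — the zones act as resistances in series.
Σ(L/K) = 121/0.101 + 555/0.911 + 223/102 = 1198 + 609.2 + 2.186 = 1809 d
q = ΔH / Σ(L/K) = 15.3 / 1809 = 0.008456 m/d (same in every zone)
Zone A: v = q/n = 0.008456/0.31 = 0.02728 m/d → t_A = 121/0.02728 = 4436 d
Zone B: v = q/n = 0.008456/0.34 = 0.02487 m/d → t_B = 555/0.02487 = 22320 d
Zone C: v = q/n = 0.008456/0.34 = 0.02487 m/d → t_C = 223/0.02487 = 8967 d
Total t = 4436 + 22320 + 8967 = 35720 d

35700 days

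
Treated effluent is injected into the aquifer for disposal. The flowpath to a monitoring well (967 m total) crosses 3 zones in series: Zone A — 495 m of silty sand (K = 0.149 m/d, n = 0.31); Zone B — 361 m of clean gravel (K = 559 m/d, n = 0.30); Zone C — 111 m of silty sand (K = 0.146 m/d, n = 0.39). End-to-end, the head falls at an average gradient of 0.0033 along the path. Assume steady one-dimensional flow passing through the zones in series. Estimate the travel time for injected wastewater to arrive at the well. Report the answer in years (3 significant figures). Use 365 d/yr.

Steady 1-D flow in series ⇒ the Darcy flux q is identical in every zone and the zone head losses add (resistances L/K in series).
Σ(L/K) = 495/0.149 + 361/559 + 111/0.146 = 3322 + 0.6458 + 760.3 = 4083 d
K_eq = L_total / Σ(L/K) = 967 / 4083 = 0.2368 m/d
q = K_eq · i = 0.2368 × 0.0033 = 7.815e-4 m/d (same in every zone)
Zone A: v = q/n = 7.815e-4/0.31 = 0.002521 m/d → t_A = 495/0.002521 = 196300 d
Zone B: v = q/n = 7.815e-4/0.30 = 0.002605 m/d → t_B = 361/0.002605 = 138600 d
Zone C: v = q/n = 7.815e-4/0.39 = 0.002004 m/d → t_C = 111/0.002004 = 55390 d
Total t = 196300 + 138600 + 55390 = 390300 d
   = 390300 / 365 = 1070 yr

1070 years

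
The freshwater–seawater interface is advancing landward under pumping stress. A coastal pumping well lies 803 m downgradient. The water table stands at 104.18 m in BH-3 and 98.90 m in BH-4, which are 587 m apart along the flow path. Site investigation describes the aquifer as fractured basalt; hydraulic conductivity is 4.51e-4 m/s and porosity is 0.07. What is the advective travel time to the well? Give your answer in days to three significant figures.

160 days

Hydraulic gradient i = (104.18 − 98.90) / 587 = 5.28 / 587 = 0.008995
K = 4.51e-4 m/s × 86400 s/d = 38.97 m/d
Specific discharge q = 38.97 × 0.008995 = 0.3505 m/d
v_s = q/n_e = 0.3505/0.07 = 5.007 m/d
t = L / v = 803 / 5.007 = 160.4 d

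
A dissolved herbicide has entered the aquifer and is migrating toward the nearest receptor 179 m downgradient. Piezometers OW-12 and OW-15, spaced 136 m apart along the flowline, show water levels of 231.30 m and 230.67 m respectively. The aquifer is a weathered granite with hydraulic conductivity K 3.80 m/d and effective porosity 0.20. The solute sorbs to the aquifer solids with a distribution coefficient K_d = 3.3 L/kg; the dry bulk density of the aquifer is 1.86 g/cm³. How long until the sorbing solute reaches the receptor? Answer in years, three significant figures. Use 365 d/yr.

177 years

Hydraulic gradient i = (231.30 − 230.67) / 136 = 0.63 / 136 = 0.004632
Specific discharge q = 3.80 × 0.004632 = 0.01760 m/d
Seepage velocity v = q / n = 0.01760 / 0.20 = 0.08801 m/d
Retardation R = 1 + ρ_b·K_d/n = 1 + 1.86×3.3/0.20 = 31.69
Contaminant velocity v_c = v/R = 0.08801/31.69 = 0.002777 m/d
t = L/v_c = 179/0.002777 = 64450 d
   = 64450/365 = 177 yr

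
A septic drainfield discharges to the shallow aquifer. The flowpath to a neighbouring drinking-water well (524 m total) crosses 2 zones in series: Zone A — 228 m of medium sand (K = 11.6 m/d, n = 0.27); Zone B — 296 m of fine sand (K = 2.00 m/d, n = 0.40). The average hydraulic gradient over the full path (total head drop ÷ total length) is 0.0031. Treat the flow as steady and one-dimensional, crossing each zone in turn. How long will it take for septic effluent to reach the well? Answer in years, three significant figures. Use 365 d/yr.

50.9 years

Steady 1-D flow in series ⇒ the Darcy flux q is identical in every zone and the zone head losses add (resistances L/K in series).
Σ(L/K) = 228/11.6 + 296/2.00 = 19.66 + 148.0 = 167.7 d
K_eq = L_total / Σ(L/K) = 524 / 167.7 = 3.125 m/d
q = K_eq · i = 3.125 × 0.0031 = 0.009689 m/d (same in every zone)
Zone A: v = q/n = 0.009689/0.27 = 0.03588 m/d → t_A = 228/0.03588 = 6354 d
Zone B: v = q/n = 0.009689/0.40 = 0.02422 m/d → t_B = 296/0.02422 = 12220 d
Total t = 6354 + 12220 = 18570 d
   = 18570 / 365 = 50.9 yr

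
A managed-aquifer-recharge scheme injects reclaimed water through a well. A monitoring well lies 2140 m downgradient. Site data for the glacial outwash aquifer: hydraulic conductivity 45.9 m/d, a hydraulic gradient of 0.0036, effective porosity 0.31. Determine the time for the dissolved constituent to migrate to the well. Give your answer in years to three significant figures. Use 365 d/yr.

Darcy flux q = K·i = 45.9 × 0.0036 = 0.1652 m/d
Average linear velocity = 0.1652 / 0.31 = 0.5330 m/d
t = L / v = 2140 / 0.5330 = 4015 d
   = 4015 / 365 = 11.0 yr

11.0 years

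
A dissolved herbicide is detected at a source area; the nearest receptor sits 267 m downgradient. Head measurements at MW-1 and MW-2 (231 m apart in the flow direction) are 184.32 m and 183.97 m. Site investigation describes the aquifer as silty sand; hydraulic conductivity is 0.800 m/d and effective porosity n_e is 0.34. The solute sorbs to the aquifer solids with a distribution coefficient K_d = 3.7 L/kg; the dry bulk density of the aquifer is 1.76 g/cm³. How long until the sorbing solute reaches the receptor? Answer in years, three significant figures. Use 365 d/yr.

Hydraulic gradient i = (184.32 − 183.97) / 231 = 0.35 / 231 = 0.001515
q = Ki = 0.800 × 0.001515 = 0.001212 m/d
Seepage velocity v = q / n = 0.001212 / 0.34 = 0.003565 m/d
Retardation R = 1 + ρ_b·K_d/n = 1 + 1.76×3.7/0.34 = 20.15
Contaminant velocity v_c = v/R = 0.003565/20.15 = 1.769e-4 m/d
t = L/v_c = 267/1.769e-4 = 1.509e6 d
   = 1.509e6/365 = 4140 yr

4140 years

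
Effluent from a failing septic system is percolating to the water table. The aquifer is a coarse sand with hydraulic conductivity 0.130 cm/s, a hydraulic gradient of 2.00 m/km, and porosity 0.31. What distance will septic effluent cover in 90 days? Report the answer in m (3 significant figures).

K = 0.130 cm/s × 864 = 112.3 m/d
Darcy flux q = K·i = 112.3 × 0.0020 = 0.2246 m/d
v = Ki/n = 112.3·0.0020/0.31 = 0.7246 m/d
L = v × T = 0.7246 × 90 = 65.22 m

65.2 m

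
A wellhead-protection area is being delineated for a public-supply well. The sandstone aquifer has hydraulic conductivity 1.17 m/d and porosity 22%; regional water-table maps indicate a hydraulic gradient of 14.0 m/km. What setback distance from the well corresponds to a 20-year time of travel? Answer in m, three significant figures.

Darcy flux q = K·i = 1.17 × 0.014 = 0.01638 m/d
Seepage velocity v = q / n = 0.01638 / 0.22 = 0.07445 m/d
T = 20 yr × 365 = 7300 d
L = v × T = 0.07445 × 7300 = 543.5 m

544 m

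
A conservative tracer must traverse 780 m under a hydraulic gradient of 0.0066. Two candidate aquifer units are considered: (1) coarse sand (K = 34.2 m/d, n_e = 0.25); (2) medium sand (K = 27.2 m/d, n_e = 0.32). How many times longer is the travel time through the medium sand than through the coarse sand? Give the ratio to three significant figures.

Unit 1 (coarse sand): v = 34.2×0.0066/0.25 = 0.9029 m/d, t = 780/0.9029 = 863.9 d
Unit 2 (medium sand): v = 27.2×0.0066/0.32 = 0.5610 m/d, t = 780/0.5610 = 1390 d
t(medium sand) / t(coarse sand) = 1390/863.9 = 1.61

1.61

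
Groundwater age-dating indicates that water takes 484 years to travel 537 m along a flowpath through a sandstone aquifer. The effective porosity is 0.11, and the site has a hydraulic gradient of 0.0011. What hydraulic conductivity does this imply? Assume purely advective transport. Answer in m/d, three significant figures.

0.304 m/d

t = 484 years = 176700 d
v = L / t = 537 / 176700 = 0.003040 m/d
K = v · n / i = 0.003040 × 0.11 / 0.0011 = 0.304 m/d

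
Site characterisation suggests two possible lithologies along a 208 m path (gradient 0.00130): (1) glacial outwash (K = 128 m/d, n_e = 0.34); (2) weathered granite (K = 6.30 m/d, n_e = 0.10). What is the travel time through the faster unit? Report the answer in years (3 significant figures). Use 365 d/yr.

Unit 1 (glacial outwash): v = 128×0.0013/0.34 = 0.4894 m/d, t = 208/0.4894 = 425.0 d
Unit 2 (weathered granite): v = 6.30×0.0013/0.10 = 0.08190 m/d, t = 208/0.08190 = 2540 d
Faster: 425.0 d / 365 = 1.16 yr

1.16 years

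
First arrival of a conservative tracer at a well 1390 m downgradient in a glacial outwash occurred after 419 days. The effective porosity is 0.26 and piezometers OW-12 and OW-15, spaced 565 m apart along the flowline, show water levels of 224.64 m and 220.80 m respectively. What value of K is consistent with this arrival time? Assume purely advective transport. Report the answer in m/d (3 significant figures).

127 m/d

Hydraulic gradient i = (224.64 − 220.80) / 565 = 3.84 / 565 = 0.006796
v = L / t = 1390 / 419 = 3.317 m/d
K = v · n / i = 3.317 × 0.26 / 0.006796 = 127 m/d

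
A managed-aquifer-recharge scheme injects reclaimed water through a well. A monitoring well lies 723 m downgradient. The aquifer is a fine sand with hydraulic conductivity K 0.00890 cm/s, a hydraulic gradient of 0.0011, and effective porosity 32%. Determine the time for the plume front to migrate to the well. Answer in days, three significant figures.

K = 0.00890 cm/s × 864 = 7.690 m/d
Darcy flux q = K·i = 7.690 × 0.0011 = 0.008459 m/d
Seepage velocity v = q / n = 0.008459 / 0.32 = 0.02643 m/d
t = L / v = 723 / 0.02643 = 27350 d

27400 days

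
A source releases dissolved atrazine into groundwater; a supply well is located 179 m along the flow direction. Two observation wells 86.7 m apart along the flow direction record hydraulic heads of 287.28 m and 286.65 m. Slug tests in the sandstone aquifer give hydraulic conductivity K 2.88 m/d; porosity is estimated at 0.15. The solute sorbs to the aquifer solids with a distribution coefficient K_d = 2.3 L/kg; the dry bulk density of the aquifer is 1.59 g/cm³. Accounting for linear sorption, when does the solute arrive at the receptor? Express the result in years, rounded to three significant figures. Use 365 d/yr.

Hydraulic gradient i = (287.28 − 286.65) / 86.7 = 0.63 / 86.7 = 0.007266
q = Ki = 2.88 × 0.007266 = 0.02093 m/d
Average linear velocity = 0.02093 / 0.15 = 0.1395 m/d
Retardation R = 1 + ρ_b·K_d/n = 1 + 1.59×2.3/0.15 = 25.38
Contaminant velocity v_c = v/R = 0.1395/25.38 = 0.005497 m/d
t = L/v_c = 179/0.005497 = 32560 d
   = 32560/365 = 89.2 yr

89.2 years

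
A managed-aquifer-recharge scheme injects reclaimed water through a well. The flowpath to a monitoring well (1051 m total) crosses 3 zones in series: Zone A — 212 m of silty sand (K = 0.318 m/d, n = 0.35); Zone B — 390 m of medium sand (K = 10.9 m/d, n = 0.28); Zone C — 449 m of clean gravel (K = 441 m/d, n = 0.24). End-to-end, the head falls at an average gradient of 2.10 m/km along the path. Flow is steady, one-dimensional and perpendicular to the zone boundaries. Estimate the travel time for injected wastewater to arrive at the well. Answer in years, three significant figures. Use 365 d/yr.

254 years

Continuity: the same q passes through each zone, so ΔH = q·Σ(L_j/K_j) — the zones act as resistances in series.
Σ(L/K) = 212/0.318 + 390/10.9 + 449/441 = 666.7 + 35.78 + 1.018 = 703.5 d
K_eq = L_total / Σ(L/K) = 1051 / 703.5 = 1.494 m/d
q = K_eq · i = 1.494 × 0.0021 = 0.003137 m/d (same in every zone)
Zone A: v = q/n = 0.003137/0.35 = 0.008964 m/d → t_A = 212/0.008964 = 23650 d
Zone B: v = q/n = 0.003137/0.28 = 0.01121 m/d → t_B = 390/0.01121 = 34810 d
Zone C: v = q/n = 0.003137/0.24 = 0.01307 m/d → t_C = 449/0.01307 = 34350 d
Total t = 23650 + 34810 + 34350 = 92800 d
   = 92800 / 365 = 254 yr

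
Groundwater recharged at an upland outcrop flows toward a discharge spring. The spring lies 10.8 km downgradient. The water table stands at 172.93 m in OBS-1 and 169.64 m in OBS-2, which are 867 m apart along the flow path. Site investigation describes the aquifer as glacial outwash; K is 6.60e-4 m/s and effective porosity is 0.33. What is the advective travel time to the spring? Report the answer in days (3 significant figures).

Hydraulic gradient i = (172.93 − 169.64) / 867 = 3.29 / 867 = 0.003795
K = 6.60e-4 m/s × 86400 s/d = 57.02 m/d
q = Ki = 57.02 × 0.003795 = 0.2164 m/d
Average linear velocity = 0.2164 / 0.33 = 0.6557 m/d
L = 10.8 km = 10800 m
t = L / v = 10800 / 0.6557 = 16470 d

16500 days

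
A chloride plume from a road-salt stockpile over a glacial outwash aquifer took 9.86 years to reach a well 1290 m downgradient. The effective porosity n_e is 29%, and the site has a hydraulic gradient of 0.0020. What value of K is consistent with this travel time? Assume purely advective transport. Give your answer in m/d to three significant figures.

t = 9.86 years = 3599 d
v = L / t = 1290 / 3599 = 0.3584 m/d
K = v · n / i = 0.3584 × 0.29 / 0.0020 = 52.0 m/d

52.0 m/d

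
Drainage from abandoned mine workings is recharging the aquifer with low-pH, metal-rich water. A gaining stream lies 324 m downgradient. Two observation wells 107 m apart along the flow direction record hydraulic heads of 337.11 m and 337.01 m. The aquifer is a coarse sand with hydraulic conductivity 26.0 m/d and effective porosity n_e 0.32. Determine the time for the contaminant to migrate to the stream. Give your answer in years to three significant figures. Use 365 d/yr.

Hydraulic gradient i = (337.11 − 337.01) / 107 = 0.10 / 107 = 9.346e-4
Darcy flux q = K·i = 26.0 × 9.346e-4 = 0.02430 m/d
Seepage velocity v = q / n = 0.02430 / 0.32 = 0.07593 m/d
t = L / v = 324 / 0.07593 = 4267 d
   = 4267 / 365 = 11.7 yr

11.7 years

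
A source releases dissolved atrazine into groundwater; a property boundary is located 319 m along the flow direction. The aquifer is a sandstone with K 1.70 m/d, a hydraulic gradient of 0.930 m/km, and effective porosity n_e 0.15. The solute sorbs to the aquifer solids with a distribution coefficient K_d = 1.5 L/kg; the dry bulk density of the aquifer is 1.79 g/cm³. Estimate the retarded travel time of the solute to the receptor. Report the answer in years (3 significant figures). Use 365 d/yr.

q = Ki = 1.70 × 9.3e-4 = 0.001581 m/d
Average linear velocity = 0.001581 / 0.15 = 0.01054 m/d
Retardation R = 1 + ρ_b·K_d/n = 1 + 1.79×1.5/0.15 = 18.90
Contaminant velocity v_c = v/R = 0.01054/18.90 = 5.577e-4 m/d
t = L/v_c = 319/5.577e-4 = 572000 d
   = 572000/365 = 1570 yr

1570 years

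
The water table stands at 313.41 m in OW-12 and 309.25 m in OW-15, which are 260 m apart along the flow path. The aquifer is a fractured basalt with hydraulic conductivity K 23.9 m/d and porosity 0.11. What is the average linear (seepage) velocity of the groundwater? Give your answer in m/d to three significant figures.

3.48 m/d

Hydraulic gradient i = (313.41 − 309.25) / 260 = 4.16 / 260 = 0.01600
Darcy flux q = K·i = 23.9 × 0.01600 = 0.3824 m/d
v_s = q/n_e = 0.3824/0.11 = 3.476 m/d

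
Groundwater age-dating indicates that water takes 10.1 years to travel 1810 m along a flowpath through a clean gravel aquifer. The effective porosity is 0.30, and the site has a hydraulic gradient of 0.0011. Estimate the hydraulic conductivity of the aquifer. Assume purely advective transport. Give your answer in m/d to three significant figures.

134 m/d

t = 10.1 years = 3687 d
v = L / t = 1810 / 3687 = 0.4910 m/d
K = v · n / i = 0.4910 × 0.30 / 0.0011 = 134 m/d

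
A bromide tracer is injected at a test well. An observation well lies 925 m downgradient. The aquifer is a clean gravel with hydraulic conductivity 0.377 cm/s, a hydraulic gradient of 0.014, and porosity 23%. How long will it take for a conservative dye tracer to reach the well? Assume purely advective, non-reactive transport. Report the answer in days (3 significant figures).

46.7 days

K = 0.377 cm/s × 864 = 325.7 m/d
Specific discharge q = 325.7 × 0.014 = 4.560 m/d
Seepage velocity v = q / n = 4.560 / 0.23 = 19.83 m/d
t = L / v = 925 / 19.83 = 46.65 d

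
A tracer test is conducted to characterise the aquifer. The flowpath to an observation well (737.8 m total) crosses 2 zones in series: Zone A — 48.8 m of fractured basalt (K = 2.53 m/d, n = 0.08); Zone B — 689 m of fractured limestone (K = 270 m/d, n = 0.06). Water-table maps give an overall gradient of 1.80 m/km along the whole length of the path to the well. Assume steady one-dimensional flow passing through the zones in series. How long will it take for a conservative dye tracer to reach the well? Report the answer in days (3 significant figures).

Continuity: the same q passes through each zone, so ΔH = q·Σ(L_j/K_j) — the zones act as resistances in series.
Σ(L/K) = 48.8/2.53 + 689/270 = 19.29 + 2.552 = 21.84 d
K_eq = L_total / Σ(L/K) = 737.8 / 21.84 = 33.78 m/d
q = K_eq · i = 33.78 × 0.0018 = 0.06081 m/d (same in every zone)
Zone A: v = q/n = 0.06081/0.08 = 0.7601 m/d → t_A = 48.8/0.7601 = 64.20 d
Zone B: v = q/n = 0.06081/0.06 = 1.013 m/d → t_B = 689/1.013 = 679.9 d
Total t = 64.20 + 679.9 = 744.1 d

744 days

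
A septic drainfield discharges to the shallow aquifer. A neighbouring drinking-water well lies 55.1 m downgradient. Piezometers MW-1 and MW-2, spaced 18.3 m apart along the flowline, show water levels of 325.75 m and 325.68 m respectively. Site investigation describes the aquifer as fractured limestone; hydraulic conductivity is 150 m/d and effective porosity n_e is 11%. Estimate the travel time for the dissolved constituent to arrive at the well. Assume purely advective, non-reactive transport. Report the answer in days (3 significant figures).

Hydraulic gradient i = (325.75 − 325.68) / 18.3 = 0.07 / 18.3 = 0.003825
Specific discharge q = 150 × 0.003825 = 0.5738 m/d
Seepage velocity v = q / n = 0.5738 / 0.11 = 5.216 m/d
t = L / v = 55.1 / 5.216 = 10.56 d

10.6 days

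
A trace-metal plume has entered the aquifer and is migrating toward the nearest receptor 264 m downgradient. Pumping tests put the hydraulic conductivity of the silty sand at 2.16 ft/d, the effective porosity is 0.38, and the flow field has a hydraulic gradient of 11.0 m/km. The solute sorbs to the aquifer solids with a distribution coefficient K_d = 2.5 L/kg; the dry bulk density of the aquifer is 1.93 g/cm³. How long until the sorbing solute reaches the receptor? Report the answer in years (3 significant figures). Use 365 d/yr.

K = 2.16 ft/d × 0.3048 = 0.6584 m/d
q = Ki = 0.6584 × 0.011 = 0.007242 m/d
Seepage velocity v = q / n = 0.007242 / 0.38 = 0.01906 m/d
Retardation R = 1 + ρ_b·K_d/n = 1 + 1.93×2.5/0.38 = 13.70
Contaminant velocity v_c = v/R = 0.01906/13.70 = 0.001391 m/d
t = L/v_c = 264/0.001391 = 189700 d
   = 189700/365 = 520 yr

520 years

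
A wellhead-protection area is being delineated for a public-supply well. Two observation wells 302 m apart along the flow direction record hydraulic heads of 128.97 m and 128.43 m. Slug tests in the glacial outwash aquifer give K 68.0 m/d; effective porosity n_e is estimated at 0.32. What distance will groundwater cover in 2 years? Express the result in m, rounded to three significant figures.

Hydraulic gradient i = (128.97 − 128.43) / 302 = 0.54 / 302 = 0.001788
Specific discharge q = 68.0 × 0.001788 = 0.1216 m/d
Seepage velocity v = q / n = 0.1216 / 0.32 = 0.3800 m/d
T = 2 yr × 365 = 730 d
L = v × T = 0.3800 × 730 = 277.4 m

277 m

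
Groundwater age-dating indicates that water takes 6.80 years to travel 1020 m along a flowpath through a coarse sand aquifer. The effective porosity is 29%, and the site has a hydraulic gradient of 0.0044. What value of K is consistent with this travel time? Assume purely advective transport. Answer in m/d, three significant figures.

27.1 m/d

t = 6.80 years = 2482 d
v = L / t = 1020 / 2482 = 0.4110 m/d
K = v · n / i = 0.4110 × 0.29 / 0.0044 = 27.1 m/d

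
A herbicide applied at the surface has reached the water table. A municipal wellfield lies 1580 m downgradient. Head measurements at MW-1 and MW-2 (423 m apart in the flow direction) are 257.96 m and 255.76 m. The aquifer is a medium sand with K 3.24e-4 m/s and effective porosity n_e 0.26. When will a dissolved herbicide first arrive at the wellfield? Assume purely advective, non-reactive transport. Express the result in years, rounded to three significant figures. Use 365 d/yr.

Hydraulic gradient i = (257.96 − 255.76) / 423 = 2.20 / 423 = 0.005201
K = 3.24e-4 m/s × 86400 s/d = 27.99 m/d
Darcy flux q = K·i = 27.99 × 0.005201 = 0.1456 m/d
v_s = q/n_e = 0.1456/0.26 = 0.5600 m/d
t = L / v = 1580 / 0.5600 = 2822 d
   = 2822 / 365 = 7.73 yr

7.73 years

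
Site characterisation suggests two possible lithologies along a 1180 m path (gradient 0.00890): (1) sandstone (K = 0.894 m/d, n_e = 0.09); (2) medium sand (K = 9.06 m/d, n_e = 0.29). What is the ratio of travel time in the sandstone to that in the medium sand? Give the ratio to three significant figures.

3.15

Unit 1 (sandstone): v = 0.894×0.0089/0.09 = 0.08841 m/d, t = 1180/0.08841 = 13350 d
Unit 2 (medium sand): v = 9.06×0.0089/0.29 = 0.2780 m/d, t = 1180/0.2780 = 4244 d
t(sandstone) / t(medium sand) = 13350/4244 = 3.15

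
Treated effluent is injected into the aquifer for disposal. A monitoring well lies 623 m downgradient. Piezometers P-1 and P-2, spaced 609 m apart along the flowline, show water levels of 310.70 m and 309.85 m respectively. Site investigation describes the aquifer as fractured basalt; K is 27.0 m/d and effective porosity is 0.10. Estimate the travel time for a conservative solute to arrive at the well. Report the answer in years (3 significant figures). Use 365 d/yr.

4.53 years

Hydraulic gradient i = (310.70 − 309.85) / 609 = 0.85 / 609 = 0.001396
q = Ki = 27.0 × 0.001396 = 0.03768 m/d
v_s = q/n_e = 0.03768/0.10 = 0.3768 m/d
t = L / v = 623 / 0.3768 = 1653 d
   = 1653 / 365 = 4.53 yr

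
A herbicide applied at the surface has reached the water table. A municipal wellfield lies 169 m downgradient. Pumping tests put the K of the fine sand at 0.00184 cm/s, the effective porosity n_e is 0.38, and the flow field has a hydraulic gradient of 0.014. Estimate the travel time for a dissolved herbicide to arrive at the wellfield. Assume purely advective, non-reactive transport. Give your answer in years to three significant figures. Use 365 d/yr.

K = 0.00184 cm/s × 864 = 1.590 m/d
q = Ki = 1.590 × 0.014 = 0.02226 m/d
Seepage velocity v = q / n = 0.02226 / 0.38 = 0.05857 m/d
t = L / v = 169 / 0.05857 = 2885 d
   = 2885 / 365 = 7.91 yr

7.91 years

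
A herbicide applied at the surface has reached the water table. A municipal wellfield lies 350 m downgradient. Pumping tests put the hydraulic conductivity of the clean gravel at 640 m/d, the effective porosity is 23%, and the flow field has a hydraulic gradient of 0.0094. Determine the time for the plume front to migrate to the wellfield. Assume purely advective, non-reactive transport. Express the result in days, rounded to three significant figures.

13.4 days

Darcy flux q = K·i = 640 × 0.0094 = 6.016 m/d
v_s = q/n_e = 6.016/0.23 = 26.16 m/d
t = L / v = 350 / 26.16 = 13.38 d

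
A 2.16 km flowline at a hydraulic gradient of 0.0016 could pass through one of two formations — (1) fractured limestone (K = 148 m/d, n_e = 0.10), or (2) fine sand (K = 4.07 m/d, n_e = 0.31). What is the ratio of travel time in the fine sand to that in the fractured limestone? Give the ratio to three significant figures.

Unit 1 (fractured limestone): v = 148×0.0016/0.10 = 2.368 m/d, t = 2160/2.368 = 912.2 d
Unit 2 (fine sand): v = 4.07×0.0016/0.31 = 0.02101 m/d, t = 2160/0.02101 = 102800 d
t(fine sand) / t(fractured limestone) = 102800/912.2 = 113

113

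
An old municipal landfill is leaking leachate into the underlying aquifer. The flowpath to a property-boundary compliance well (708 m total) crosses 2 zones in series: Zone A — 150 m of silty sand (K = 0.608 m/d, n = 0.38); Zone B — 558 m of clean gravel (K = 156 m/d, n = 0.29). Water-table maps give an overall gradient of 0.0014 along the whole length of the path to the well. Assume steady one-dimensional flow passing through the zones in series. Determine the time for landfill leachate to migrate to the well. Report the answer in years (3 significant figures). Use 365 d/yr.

For zones in series the flux q is common to all zones; the equivalent conductivity is the harmonic (thickness-weighted) mean, K_eq = L_total / Σ(L_j/K_j).
Σ(L/K) = 150/0.608 + 558/156 = 246.7 + 3.577 = 250.3 d
K_eq = L_total / Σ(L/K) = 708 / 250.3 = 2.829 m/d
q = K_eq · i = 2.829 × 0.0014 = 0.003960 m/d (same in every zone)
Zone A: v = q/n = 0.003960/0.38 = 0.01042 m/d → t_A = 150/0.01042 = 14390 d
Zone B: v = q/n = 0.003960/0.29 = 0.01366 m/d → t_B = 558/0.01366 = 40860 d
Total t = 14390 + 40860 = 55250 d
   = 55250 / 365 = 151 yr

151 years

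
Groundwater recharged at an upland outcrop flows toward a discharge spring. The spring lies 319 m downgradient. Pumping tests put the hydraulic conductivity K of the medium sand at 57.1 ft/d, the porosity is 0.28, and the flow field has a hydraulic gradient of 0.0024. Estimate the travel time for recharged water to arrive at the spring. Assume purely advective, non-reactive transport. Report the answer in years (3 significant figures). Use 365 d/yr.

5.86 years

K = 57.1 ft/d × 0.3048 = 17.40 m/d
Specific discharge q = 17.40 × 0.0024 = 0.04177 m/d
Seepage velocity v = q / n = 0.04177 / 0.28 = 0.1492 m/d
t = L / v = 319 / 0.1492 = 2138 d
   = 2138 / 365 = 5.86 yr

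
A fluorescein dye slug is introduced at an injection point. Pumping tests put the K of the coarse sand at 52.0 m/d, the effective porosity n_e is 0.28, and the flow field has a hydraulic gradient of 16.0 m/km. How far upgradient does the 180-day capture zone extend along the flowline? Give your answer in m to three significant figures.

q = Ki = 52.0 × 0.016 = 0.8320 m/d
Average linear velocity = 0.8320 / 0.28 = 2.971 m/d
L = v × T = 2.971 × 180 = 534.9 m

535 m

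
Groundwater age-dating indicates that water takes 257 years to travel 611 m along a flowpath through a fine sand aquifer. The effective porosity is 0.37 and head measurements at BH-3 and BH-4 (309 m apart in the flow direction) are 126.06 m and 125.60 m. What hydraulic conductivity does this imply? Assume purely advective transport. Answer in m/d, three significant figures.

Hydraulic gradient i = (126.06 − 125.60) / 309 = 0.46 / 309 = 0.001489
t = 257 years = 93810 d
v = L / t = 611 / 93810 = 0.006514 m/d
K = v · n / i = 0.006514 × 0.37 / 0.001489 = 1.62 m/d

1.62 m/d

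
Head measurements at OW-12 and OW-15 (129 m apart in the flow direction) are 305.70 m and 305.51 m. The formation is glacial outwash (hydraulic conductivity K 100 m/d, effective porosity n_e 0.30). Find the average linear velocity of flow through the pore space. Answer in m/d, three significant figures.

Hydraulic gradient i = (305.70 − 305.51) / 129 = 0.19 / 129 = 0.001473
Darcy flux q = K·i = 100 × 0.001473 = 0.1473 m/d
v = Ki/n = 100·0.001473/0.30 = 0.4910 m/d

0.491 m/d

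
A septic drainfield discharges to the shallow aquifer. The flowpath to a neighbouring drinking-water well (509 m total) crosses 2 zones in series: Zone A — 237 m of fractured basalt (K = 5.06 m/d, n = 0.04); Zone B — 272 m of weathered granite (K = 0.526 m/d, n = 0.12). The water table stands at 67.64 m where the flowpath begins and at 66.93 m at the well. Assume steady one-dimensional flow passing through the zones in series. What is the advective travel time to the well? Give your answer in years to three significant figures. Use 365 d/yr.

91.7 years

Total head drop ΔH = 67.64 − 66.93 = 0.71 m
Continuity: the same q passes through each zone, so ΔH = q·Σ(L_j/K_j) — the zones act as resistances in series.
Σ(L/K) = 237/5.06 + 272/0.526 = 46.84 + 517.1 = 563.9 d
q = ΔH / Σ(L/K) = 0.71 / 563.9 = 0.001259 m/d (same in every zone)
Zone A: v = q/n = 0.001259/0.04 = 0.03147 m/d → t_A = 237/0.03147 = 7530 d
Zone B: v = q/n = 0.001259/0.12 = 0.01049 m/d → t_B = 272/0.01049 = 25930 d
Total t = 7530 + 25930 = 33460 d
   = 33460 / 365 = 91.7 yr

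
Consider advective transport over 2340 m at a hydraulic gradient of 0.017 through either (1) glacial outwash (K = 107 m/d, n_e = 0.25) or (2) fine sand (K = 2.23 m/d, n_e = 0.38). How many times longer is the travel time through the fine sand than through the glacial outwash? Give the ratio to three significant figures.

72.9

Unit 1 (glacial outwash): v = 107×0.017/0.25 = 7.276 m/d, t = 2340/7.276 = 321.6 d
Unit 2 (fine sand): v = 2.23×0.017/0.38 = 0.09976 m/d, t = 2340/0.09976 = 23460 d
t(fine sand) / t(glacial outwash) = 23460/321.6 = 72.9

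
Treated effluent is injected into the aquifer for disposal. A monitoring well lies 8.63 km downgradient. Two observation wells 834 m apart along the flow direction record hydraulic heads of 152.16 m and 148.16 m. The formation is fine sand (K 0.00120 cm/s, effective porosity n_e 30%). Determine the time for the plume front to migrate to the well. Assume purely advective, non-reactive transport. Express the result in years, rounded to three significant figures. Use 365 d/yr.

Hydraulic gradient i = (152.16 − 148.16) / 834 = 4.00 / 834 = 0.004796
K = 0.00120 cm/s × 864 = 1.037 m/d
q = Ki = 1.037 × 0.004796 = 0.004973 m/d
Average linear velocity = 0.004973 / 0.30 = 0.01658 m/d
L = 8.63 km = 8630 m
t = L / v = 8630 / 0.01658 = 520600 d
   = 520600 / 365 = 1430 yr

1430 years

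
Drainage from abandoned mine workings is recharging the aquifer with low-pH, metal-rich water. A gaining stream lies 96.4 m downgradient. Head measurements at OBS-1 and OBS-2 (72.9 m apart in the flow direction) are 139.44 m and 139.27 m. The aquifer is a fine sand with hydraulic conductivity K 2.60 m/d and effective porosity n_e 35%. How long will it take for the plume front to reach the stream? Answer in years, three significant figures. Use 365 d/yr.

Hydraulic gradient i = (139.44 − 139.27) / 72.9 = 0.17 / 72.9 = 0.002332
Specific discharge q = 2.60 × 0.002332 = 0.006063 m/d
Average linear velocity = 0.006063 / 0.35 = 0.01732 m/d
t = L / v = 96.4 / 0.01732 = 5565 d
   = 5565 / 365 = 15.2 yr

15.2 years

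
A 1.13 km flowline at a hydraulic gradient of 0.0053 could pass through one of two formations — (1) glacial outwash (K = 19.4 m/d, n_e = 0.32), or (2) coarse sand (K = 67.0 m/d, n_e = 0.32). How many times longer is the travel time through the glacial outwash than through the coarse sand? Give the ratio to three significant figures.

Unit 1 (glacial outwash): v = 19.4×0.0053/0.32 = 0.3213 m/d, t = 1130/0.3213 = 3517 d
Unit 2 (coarse sand): v = 67.0×0.0053/0.32 = 1.110 m/d, t = 1130/1.110 = 1018 d
t(glacial outwash) / t(coarse sand) = 3517/1018 = 3.45

3.45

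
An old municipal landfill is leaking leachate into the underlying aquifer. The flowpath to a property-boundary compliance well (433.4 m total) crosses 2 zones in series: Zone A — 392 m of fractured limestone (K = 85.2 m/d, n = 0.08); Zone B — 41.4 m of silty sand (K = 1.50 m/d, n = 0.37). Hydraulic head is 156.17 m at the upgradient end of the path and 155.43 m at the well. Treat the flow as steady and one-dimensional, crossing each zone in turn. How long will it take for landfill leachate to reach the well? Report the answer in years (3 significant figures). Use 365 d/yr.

5.56 years

Total head drop ΔH = 156.17 − 155.43 = 0.74 m
Steady 1-D flow in series ⇒ the Darcy flux q is identical in every zone and the zone head losses add (resistances L/K in series).
Σ(L/K) = 392/85.2 + 41.4/1.50 = 4.601 + 27.60 = 32.20 d
q = ΔH / Σ(L/K) = 0.74 / 32.20 = 0.02298 m/d (same in every zone)
Zone A: v = q/n = 0.02298/0.08 = 0.2873 m/d → t_A = 392/0.2873 = 1365 d
Zone B: v = q/n = 0.02298/0.37 = 0.06211 m/d → t_B = 41.4/0.06211 = 666.6 d
Total t = 1365 + 666.6 = 2031 d
   = 2031 / 365 = 5.56 yr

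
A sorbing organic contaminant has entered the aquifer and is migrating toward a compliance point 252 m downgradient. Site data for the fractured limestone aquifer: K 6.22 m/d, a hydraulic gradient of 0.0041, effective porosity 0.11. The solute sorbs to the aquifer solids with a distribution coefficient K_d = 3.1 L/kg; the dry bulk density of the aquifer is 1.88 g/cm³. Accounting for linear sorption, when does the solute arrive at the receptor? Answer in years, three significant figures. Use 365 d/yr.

Darcy flux q = K·i = 6.22 × 0.0041 = 0.02550 m/d
Seepage velocity v = q / n = 0.02550 / 0.11 = 0.2318 m/d
Retardation R = 1 + ρ_b·K_d/n = 1 + 1.88×3.1/0.11 = 53.98
Contaminant velocity v_c = v/R = 0.2318/53.98 = 0.004295 m/d
t = L/v_c = 252/0.004295 = 58680 d
   = 58680/365 = 161 yr

161 years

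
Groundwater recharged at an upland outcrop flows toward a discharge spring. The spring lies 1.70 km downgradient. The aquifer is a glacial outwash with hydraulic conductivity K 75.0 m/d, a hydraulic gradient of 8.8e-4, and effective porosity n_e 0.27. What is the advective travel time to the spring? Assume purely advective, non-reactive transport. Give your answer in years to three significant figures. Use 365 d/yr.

19.1 years

Darcy flux q = K·i = 75.0 × 8.8e-4 = 0.06600 m/d
v_s = q/n_e = 0.06600/0.27 = 0.2444 m/d
L = 1.70 km = 1700 m
t = L / v = 1700 / 0.2444 = 6955 d
   = 6955 / 365 = 19.1 yr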